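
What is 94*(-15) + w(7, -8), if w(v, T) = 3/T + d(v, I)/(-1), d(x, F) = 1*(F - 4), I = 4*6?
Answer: -11443/8 ≈ -1430.4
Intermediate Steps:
I = 24
d(x, F) = -4 + F (d(x, F) = 1*(-4 + F) = -4 + F)
w(v, T) = -20 + 3/T (w(v, T) = 3/T + (-4 + 24)/(-1) = 3/T + 20*(-1) = 3/T - 20 = -20 + 3/T)
94*(-15) + w(7, -8) = 94*(-15) + (-20 + 3/(-8)) = -1410 + (-20 + 3*(-1/8)) = -1410 + (-20 - 3/8) = -1410 - 163/8 = -11443/8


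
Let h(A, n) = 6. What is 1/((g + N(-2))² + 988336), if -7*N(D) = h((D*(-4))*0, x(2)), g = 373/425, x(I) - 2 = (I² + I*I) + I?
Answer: 8850625/8747391313721 ≈ 1.0118e-6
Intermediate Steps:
x(I) = 2 + I + 2*I² (x(I) = 2 + ((I² + I*I) + I) = 2 + ((I² + I²) + I) = 2 + (2*I² + I) = 2 + (I + 2*I²) = 2 + I + 2*I²)
g = 373/425 (g = 373*(1/425) = 373/425 ≈ 0.87765)
N(D) = -6/7 (N(D) = -⅐*6 = -6/7)
1/((g + N(-2))² + 988336) = 1/((373/425 - 6/7)² + 988336) = 1/((61/2975)² + 988336) = 1/(3721/8850625 + 988336) = 1/(8747391313721/8850625) = 8850625/8747391313721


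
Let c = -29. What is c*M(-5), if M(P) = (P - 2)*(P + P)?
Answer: -2030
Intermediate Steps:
M(P) = 2*P*(-2 + P) (M(P) = (-2 + P)*(2*P) = 2*P*(-2 + P))
c*M(-5) = -58*(-5)*(-2 - 5) = -58*(-5)*(-7) = -29*70 = -2030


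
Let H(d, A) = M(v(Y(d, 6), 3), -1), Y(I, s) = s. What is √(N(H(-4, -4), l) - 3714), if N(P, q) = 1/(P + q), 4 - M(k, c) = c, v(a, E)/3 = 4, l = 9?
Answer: I*√727930/14 ≈ 60.942*I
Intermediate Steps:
v(a, E) = 12 (v(a, E) = 3*4 = 12)
M(k, c) = 4 - c
H(d, A) = 5 (H(d, A) = 4 - 1*(-1) = 4 + 1 = 5)
√(N(H(-4, -4), l) - 3714) = √(1/(5 + 9) - 3714) = √(1/14 - 3714) = √(-51995/14) = I*√727930/14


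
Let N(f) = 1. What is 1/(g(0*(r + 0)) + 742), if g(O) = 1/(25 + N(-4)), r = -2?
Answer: 26/19293 ≈ 0.0013476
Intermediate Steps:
g(O) = 1/26 (g(O) = 1/(25 + 1) = 1/26)
1/(g(0*(r + 0)) + 742) = 1/(1/26 + 742) = 1/(19293/26) = 26/19293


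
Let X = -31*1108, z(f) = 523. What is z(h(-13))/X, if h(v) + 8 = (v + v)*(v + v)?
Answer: -523/34348 ≈ -0.015226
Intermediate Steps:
h(v) = -8 + 4*v**2 (h(v) = -8 + (v + v)*(v + v) = -8 + (2*v)*(2*v) = -8 + 4*v**2)
X = -34348
z(h(-13))/X = 523/(-34348) = 523*(-1/34348) = -523/34348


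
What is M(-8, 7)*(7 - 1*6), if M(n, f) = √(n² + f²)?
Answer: √113 ≈ 10.630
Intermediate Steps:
M(n, f) = √(f² + n²)
M(-8, 7)*(7 - 1*6) = √(7² + (-8)²)*(7 - 1*6) = √(49 + 64)*(7 - 6) = √113*1 = √113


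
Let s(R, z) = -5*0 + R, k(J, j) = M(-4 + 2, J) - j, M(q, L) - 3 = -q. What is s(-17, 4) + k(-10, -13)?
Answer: 1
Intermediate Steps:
M(q, L) = 3 - q
k(J, j) = 5 - j (k(J, j) = (3 - (-4 + 2)) - j = (3 - 1*(-2)) - j = (3 + 2) - j = 5 - j)
s(R, z) = R (s(R, z) = 0 + R = R)
s(-17, 4) + k(-10, -13) = -17 + (5 - 1*(-13)) = -17 + (5 + 13) = -17 + 18 = 1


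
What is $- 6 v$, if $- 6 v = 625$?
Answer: $625$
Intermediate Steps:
$v = - \frac{625}{6}$ ($v = \left(- \frac{1}{6}\right) 625 = - \frac{625}{6} \approx -104.17$)
$- 6 v = \left(-6\right) \left(- \frac{625}{6}\right) = 625$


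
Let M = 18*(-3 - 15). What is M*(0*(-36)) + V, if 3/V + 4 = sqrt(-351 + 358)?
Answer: -4/3 - sqrt(7)/3 ≈ -2.2153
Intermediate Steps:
M = -324 (M = 18*(-18) = -324)
V = 3/(-4 + sqrt(7)) (V = 3/(-4 + sqrt(-351 + 358)) = 3/(-4 + sqrt(7)) ≈ -2.2153)
M*(0*(-36)) + V = -0*(-36) + (-4/3 - sqrt(7)/3) = -324*0 + (-4/3 - sqrt(7)/3) = 0 + (-4/3 - sqrt(7)/3) = -4/3 - sqrt(7)/3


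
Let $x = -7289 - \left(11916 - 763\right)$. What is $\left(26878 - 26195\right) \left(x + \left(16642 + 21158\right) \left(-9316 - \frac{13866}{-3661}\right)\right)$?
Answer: $- \frac{125744738930378}{523} \approx -2.4043 \cdot 10^{11}$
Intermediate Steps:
$x = -18442$ ($x = -7289 - \left(11916 - 763\right) = -7289 - 11153 = -18442$)
$\left(26878 - 26195\right) \left(x + \left(16642 + 21158\right) \left(-9316 - \frac{13866}{-3661}\right)\right) = \left(26878 - 26195\right) \left(-18442 + \left(16642 + 21158\right) \left(-9316 - \frac{13866}{-3661}\right)\right) = 683 \left(-18442 + 37800 \left(-9316 - - \frac{13866}{3661}\right)\right) = 683 \left(-18442 + 37800 \left(-9316 + \frac{13866}{3661}\right)\right) = 683 \left(-18442 + 37800 \left(- \frac{34092010}{3661}\right)\right) = 683 \left(-18442 - \frac{184096854000}{523}\right) = 683 \left(- \frac{184106499166}{523}\right) = - \frac{125744738930378}{523}$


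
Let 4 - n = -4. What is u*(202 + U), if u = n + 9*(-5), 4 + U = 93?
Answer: -10767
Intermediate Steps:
n = 8 (n = 4 - 1*(-4) = 4 + 4 = 8)
U = 89 (U = -4 + 93 = 89)
u = -37 (u = 8 + 9*(-5) = 8 - 45 = -37)
u*(202 + U) = -37*(202 + 89) = -37*291 = -10767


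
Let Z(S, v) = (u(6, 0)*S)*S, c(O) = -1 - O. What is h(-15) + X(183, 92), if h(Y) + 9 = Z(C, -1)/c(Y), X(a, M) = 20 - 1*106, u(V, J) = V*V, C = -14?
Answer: 409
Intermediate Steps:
u(V, J) = V²
Z(S, v) = 36*S² (Z(S, v) = (6²*S)*S = (36*S)*S = 36*S²)
X(a, M) = -86 (X(a, M) = 20 - 106 = -86)
h(Y) = -9 + 7056/(-1 - Y) (h(Y) = -9 + (36*(-14)²)/(-1 - Y) = -9 + (36*196)/(-1 - Y) = -9 + 7056/(-1 - Y))
h(-15) + X(183, 92) = 9*(-785 - 1*(-15))/(1 - 15) - 86 = 9*(-785 + 15)/(-14) - 86 = 9*(-1/14)*(-770) - 86 = 495 - 86 = 409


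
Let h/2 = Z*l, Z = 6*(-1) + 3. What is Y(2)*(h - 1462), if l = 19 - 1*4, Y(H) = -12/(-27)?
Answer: -6208/9 ≈ -689.78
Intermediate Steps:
Y(H) = 4/9 (Y(H) = -12*(-1/27) = 4/9)
Z = -3 (Z = -6 + 3 = -3)
l = 15 (l = 19 - 4 = 15)
h = -90 (h = 2*(-3*15) = 2*(-45) = -90)
Y(2)*(h - 1462) = 4*(-90 - 1462)/9 = (4/9)*(-1552) = -6208/9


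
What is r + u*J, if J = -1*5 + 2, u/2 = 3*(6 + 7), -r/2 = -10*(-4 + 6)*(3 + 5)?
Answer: 86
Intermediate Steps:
r = 320 (r = -(-20)*(-4 + 6)*(3 + 5) = -(-20)*2*8 = -(-20)*16 = -2*(-160) = 320)
u = 78 (u = 2*(3*(6 + 7)) = 2*(3*13) = 2*39 = 78)
J = -3 (J = -5 + 2 = -3)
r + u*J = 320 + 78*(-3) = 320 - 234 = 86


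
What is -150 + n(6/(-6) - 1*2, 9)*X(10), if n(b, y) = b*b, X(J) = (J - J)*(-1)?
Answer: -150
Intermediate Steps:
X(J) = 0 (X(J) = 0*(-1) = 0)
n(b, y) = b²
-150 + n(6/(-6) - 1*2, 9)*X(10) = -150 + (6/(-6) - 1*2)²*0 = -150 + (6*(-⅙) - 2)²*0 = -150 + (-1 - 2)²*0 = -150 + (-3)²*0 = -150 + 9*0 = -150 + 0 = -150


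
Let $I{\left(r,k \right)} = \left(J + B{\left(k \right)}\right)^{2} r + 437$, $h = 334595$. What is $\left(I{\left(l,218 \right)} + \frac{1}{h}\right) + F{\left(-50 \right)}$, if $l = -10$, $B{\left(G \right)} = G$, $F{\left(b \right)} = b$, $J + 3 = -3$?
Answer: $- \frac{150250888534}{334595} \approx -4.4905 \cdot 10^{5}$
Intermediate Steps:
$J = -6$ ($J = -3 - 3 = -6$)
$I{\left(r,k \right)} = 437 + r \left(-6 + k\right)^{2}$ ($I{\left(r,k \right)} = \left(-6 + k\right)^{2} r + 437 = r \left(-6 + k\right)^{2} + 437 = 437 + r \left(-6 + k\right)^{2}$)
$\left(I{\left(l,218 \right)} + \frac{1}{h}\right) + F{\left(-50 \right)} = \left(\left(437 - 10 \left(-6 + 218\right)^{2}\right) + \frac{1}{334595}\right) - 50 = \left(\left(437 - 10 \cdot 212^{2}\right) + \frac{1}{334595}\right) - 50 = \left(\left(437 - 449440\right) + \frac{1}{334595}\right) - 50 = \left(-449003 + \frac{1}{334595}\right) - 50 = - \frac{150234158784}{334595} - 50 = - \frac{150250888534}{334595}$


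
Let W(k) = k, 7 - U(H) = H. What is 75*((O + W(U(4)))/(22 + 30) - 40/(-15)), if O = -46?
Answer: 7175/52 ≈ 137.98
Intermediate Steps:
U(H) = 7 - H
75*((O + W(U(4)))/(22 + 30) - 40/(-15)) = 75*((-46 + (7 - 1*4))/(22 + 30) - 40/(-15)) = 75*((-46 + (7 - 4))/52 - 40*(-1/15)) = 75*((-46 + 3)*(1/52) + 8/3) = 75*(-43*1/52 + 8/3) = 75*(-43/52 + 8/3) = 75*(287/156) = 7175/52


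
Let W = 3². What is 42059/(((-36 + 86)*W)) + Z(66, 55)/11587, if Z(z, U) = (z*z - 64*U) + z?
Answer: 487743533/5214150 ≈ 93.542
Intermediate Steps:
Z(z, U) = z + z² - 64*U (Z(z, U) = (z² - 64*U) + z = z + z² - 64*U)
W = 9
42059/(((-36 + 86)*W)) + Z(66, 55)/11587 = 42059/(((-36 + 86)*9)) + (66 + 66² - 64*55)/11587 = 42059/((50*9)) + (66 + 4356 - 3520)*(1/11587) = 42059/450 + 902*(1/11587) = 42059*(1/450) + 902/11587 = 42059/450 + 902/11587 = 487743533/5214150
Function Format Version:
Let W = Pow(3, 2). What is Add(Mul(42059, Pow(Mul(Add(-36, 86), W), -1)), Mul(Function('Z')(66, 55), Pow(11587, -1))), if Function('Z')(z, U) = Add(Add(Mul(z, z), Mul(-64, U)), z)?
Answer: Rational(487743533, 5214150) ≈ 93.542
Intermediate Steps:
Function('Z')(z, U) = Add(z, Pow(z, 2), Mul(-64, U)) (Function('Z')(z, U) = Add(Add(Pow(z, 2), Mul(-64, U)), z) = Add(z, Pow(z, 2), Mul(-64, U)))
W = 9
Add(Mul(42059, Pow(Mul(Add(-36, 86), W), -1)), Mul(Function('Z')(66, 55), Pow(11587, -1))) = Add(Mul(42059, Pow(Mul(Add(-36, 86), 9), -1)), Mul(Add(66, Pow(66, 2), Mul(-64, 55)), Pow(11587, -1))) = Add(Mul(42059, Pow(Mul(50, 9), -1)), Mul(Add(66, 4356, -3520), Rational(1, 11587))) = Add(Mul(42059, Pow(450, -1)), Mul(902, Rational(1, 11587))) = Add(Mul(42059, Rational(1, 450)), Rational(902, 11587)) = Add(Rational(42059, 450), Rational(902, 11587)) = Rational(487743533, 5214150)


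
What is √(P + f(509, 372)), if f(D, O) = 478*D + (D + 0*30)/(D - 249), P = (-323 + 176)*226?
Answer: 43*√1920165/130 ≈ 458.35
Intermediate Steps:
P = -33222 (P = -147*226 = -33222)
f(D, O) = 478*D + D/(-249 + D) (f(D, O) = 478*D + (D + 0)/(-249 + D) = 478*D + D/(-249 + D))
√(P + f(509, 372)) = √(-33222 + 509*(-119021 + 478*509)/(-249 + 509)) = √(-33222 + 509*(-119021 + 243302)/260) = √(-33222 + 509*(1/260)*124281) = √(-33222 + 63259029/260) = √(54621309/260) = 43*√1920165/130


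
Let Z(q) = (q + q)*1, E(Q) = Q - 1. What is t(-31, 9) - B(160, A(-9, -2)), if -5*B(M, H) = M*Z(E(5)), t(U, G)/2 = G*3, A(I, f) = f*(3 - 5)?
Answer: 310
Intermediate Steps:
A(I, f) = -2*f (A(I, f) = f*(-2) = -2*f)
t(U, G) = 6*G (t(U, G) = 2*(G*3) = 2*(3*G) = 6*G)
E(Q) = -1 + Q
Z(q) = 2*q (Z(q) = (2*q)*1 = 2*q)
B(M, H) = -8*M/5 (B(M, H) = -M*2*(-1 + 5)/5 = -M*2*4/5 = -M*8/5 = -8*M/5)
t(-31, 9) - B(160, A(-9, -2)) = 6*9 - (-8)*160/5 = 54 - 1*(-256) = 54 + 256 = 310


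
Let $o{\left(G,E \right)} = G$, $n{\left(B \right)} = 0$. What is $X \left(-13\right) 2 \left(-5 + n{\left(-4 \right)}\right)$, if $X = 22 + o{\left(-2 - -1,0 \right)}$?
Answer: $2730$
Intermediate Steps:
$X = 21$ ($X = 22 - 1 = 21$)
$X \left(-13\right) 2 \left(-5 + n{\left(-4 \right)}\right) = 21 \left(-13\right) 2 \left(-5 + 0\right) = - 273 \cdot 2 \left(-5\right) = \left(-273\right) \left(-10\right) = 2730$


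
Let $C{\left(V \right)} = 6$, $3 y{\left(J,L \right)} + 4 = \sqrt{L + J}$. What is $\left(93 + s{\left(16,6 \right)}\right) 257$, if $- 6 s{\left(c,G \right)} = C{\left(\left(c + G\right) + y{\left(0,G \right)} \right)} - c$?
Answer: $\frac{72988}{3} \approx 24329.0$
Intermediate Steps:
$y{\left(J,L \right)} = - \frac{4}{3} + \frac{\sqrt{J + L}}{3}$ ($y{\left(J,L \right)} = - \frac{4}{3} + \frac{\sqrt{L + J}}{3} = - \frac{4}{3} + \frac{\sqrt{J + L}}{3}$)
$s{\left(c,G \right)} = -1 + \frac{c}{6}$ ($s{\left(c,G \right)} = - \frac{6 - c}{6} = -1 + \frac{c}{6}$)
$\left(93 + s{\left(16,6 \right)}\right) 257 = \left(93 + \left(-1 + \frac{1}{6} \cdot 16\right)\right) 257 = \left(93 + \left(-1 + \frac{8}{3}\right)\right) 257 = \left(93 + \frac{5}{3}\right) 257 = \frac{284}{3} \cdot 257 = \frac{72988}{3}$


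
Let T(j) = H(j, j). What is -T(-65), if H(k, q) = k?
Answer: 65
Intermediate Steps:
T(j) = j
-T(-65) = -1*(-65) = 65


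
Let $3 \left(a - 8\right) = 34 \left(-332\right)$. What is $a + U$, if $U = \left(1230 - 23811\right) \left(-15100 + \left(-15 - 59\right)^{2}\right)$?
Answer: $\frac{651947368}{3} \approx 2.1732 \cdot 10^{8}$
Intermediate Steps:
$a = - \frac{11264}{3}$ ($a = 8 + \frac{34 \left(-332\right)}{3} = 8 + \frac{1}{3} \left(-11288\right) = 8 - \frac{11288}{3} = - \frac{11264}{3} \approx -3754.7$)
$U = 217319544$ ($U = - 22581 \left(-15100 + \left(-74\right)^{2}\right) = - 22581 \left(-15100 + 5476\right) = \left(-22581\right) \left(-9624\right) = 217319544$)
$a + U = - \frac{11264}{3} + 217319544 = \frac{651947368}{3}$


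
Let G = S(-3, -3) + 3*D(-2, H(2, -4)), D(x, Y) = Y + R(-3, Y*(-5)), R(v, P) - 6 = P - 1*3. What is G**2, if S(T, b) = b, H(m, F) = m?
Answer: 324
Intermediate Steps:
R(v, P) = 3 + P (R(v, P) = 6 + (P - 1*3) = 6 + (P - 3) = 6 + (-3 + P) = 3 + P)
D(x, Y) = 3 - 4*Y (D(x, Y) = Y + (3 + Y*(-5)) = Y + (3 - 5*Y) = 3 - 4*Y)
G = -18 (G = -3 + 3*(3 - 4*2) = -3 + 3*(3 - 8) = -3 + 3*(-5) = -3 - 15 = -18)
G**2 = (-18)**2 = 324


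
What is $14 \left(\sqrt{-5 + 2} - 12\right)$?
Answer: $-168 + 14 i \sqrt{3} \approx -168.0 + 24.249 i$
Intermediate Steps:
$14 \left(\sqrt{-5 + 2} - 12\right) = 14 \left(\sqrt{-3} - 12\right) = 14 \left(i \sqrt{3} - 12\right) = 14 \left(-12 + i \sqrt{3}\right) = -168 + 14 i \sqrt{3}$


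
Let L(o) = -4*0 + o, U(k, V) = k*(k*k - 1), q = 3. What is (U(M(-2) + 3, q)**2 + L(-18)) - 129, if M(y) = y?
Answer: -147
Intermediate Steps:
U(k, V) = k*(-1 + k**2) (U(k, V) = k*(k**2 - 1) = k*(-1 + k**2))
L(o) = o (L(o) = 0 + o = o)
(U(M(-2) + 3, q)**2 + L(-18)) - 129 = (((-2 + 3)**3 - (-2 + 3))**2 - 18) - 129 = ((1**3 - 1*1)**2 - 18) - 129 = ((1 - 1)**2 - 18) - 129 = (0**2 - 18) - 129 = (0 - 18) - 129 = -18 - 129 = -147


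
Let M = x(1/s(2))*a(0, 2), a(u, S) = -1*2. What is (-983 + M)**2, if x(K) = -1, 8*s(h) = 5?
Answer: 962361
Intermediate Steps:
a(u, S) = -2
s(h) = 5/8 (s(h) = (1/8)*5 = 5/8)
M = 2 (M = -1*(-2) = 2)
(-983 + M)**2 = (-983 + 2)**2 = (-981)**2 = 962361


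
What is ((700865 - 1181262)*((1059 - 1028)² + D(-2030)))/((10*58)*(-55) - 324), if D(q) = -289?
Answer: 10088337/1007 ≈ 10018.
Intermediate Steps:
((700865 - 1181262)*((1059 - 1028)² + D(-2030)))/((10*58)*(-55) - 324) = ((700865 - 1181262)*((1059 - 1028)² - 289))/((10*58)*(-55) - 324) = (-480397*(31² - 289))/(580*(-55) - 324) = (-480397*(961 - 289))/(-31900 - 324) = -480397*672/(-32224) = -322826784*(-1/32224) = 10088337/1007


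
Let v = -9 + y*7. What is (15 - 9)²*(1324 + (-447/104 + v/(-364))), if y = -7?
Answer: 8647731/182 ≈ 47515.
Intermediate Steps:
v = -58 (v = -9 - 7*7 = -9 - 49 = -58)
(15 - 9)²*(1324 + (-447/104 + v/(-364))) = (15 - 9)²*(1324 + (-447/104 - 58/(-364))) = 6²*(1324 + (-447*1/104 - 58*(-1/364))) = 36*(1324 + (-447/104 + 29/182)) = 36*(1324 - 3013/728) = 36*(960859/728) = 8647731/182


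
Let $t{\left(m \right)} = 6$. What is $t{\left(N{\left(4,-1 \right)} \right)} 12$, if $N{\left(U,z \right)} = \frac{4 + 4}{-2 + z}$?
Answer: $72$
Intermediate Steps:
$N{\left(U,z \right)} = \frac{8}{-2 + z}$
$t{\left(N{\left(4,-1 \right)} \right)} 12 = 6 \cdot 12 = 72$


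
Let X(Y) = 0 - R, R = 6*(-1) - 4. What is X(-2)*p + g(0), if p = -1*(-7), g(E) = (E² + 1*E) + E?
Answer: 70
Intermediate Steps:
R = -10 (R = -6 - 4 = -10)
X(Y) = 10 (X(Y) = 0 - 1*(-10) = 0 + 10 = 10)
g(E) = E² + 2*E (g(E) = (E² + E) + E = (E + E²) + E = E² + 2*E)
p = 7
X(-2)*p + g(0) = 10*7 + 0*(2 + 0) = 70 + 0*2 = 70 + 0 = 70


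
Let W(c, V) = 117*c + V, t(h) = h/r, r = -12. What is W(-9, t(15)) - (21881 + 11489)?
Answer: -137697/4 ≈ -34424.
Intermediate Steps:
t(h) = -h/12 (t(h) = h/(-12) = h*(-1/12) = -h/12)
W(c, V) = V + 117*c
W(-9, t(15)) - (21881 + 11489) = (-1/12*15 + 117*(-9)) - (21881 + 11489) = (-5/4 - 1053) - 1*33370 = -4217/4 - 33370 = -137697/4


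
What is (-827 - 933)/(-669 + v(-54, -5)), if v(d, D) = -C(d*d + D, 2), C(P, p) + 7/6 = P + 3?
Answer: 10560/21491 ≈ 0.49137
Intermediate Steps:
C(P, p) = 11/6 + P (C(P, p) = -7/6 + (P + 3) = -7/6 + (3 + P) = 11/6 + P)
v(d, D) = -11/6 - D - d² (v(d, D) = -(11/6 + (d*d + D)) = -(11/6 + (d² + D)) = -(11/6 + (D + d²)) = -(11/6 + D + d²) = -11/6 - D - d²)
(-827 - 933)/(-669 + v(-54, -5)) = (-827 - 933)/(-669 + (-11/6 - 1*(-5) - 1*(-54)²)) = -1760/(-669 + (-11/6 + 5 - 1*2916)) = -1760/(-669 + (-11/6 + 5 - 2916)) = -1760/(-669 - 17477/6) = -1760/(-21491/6) = -1760*(-6/21491) = 10560/21491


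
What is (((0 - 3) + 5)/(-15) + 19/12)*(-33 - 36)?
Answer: -2001/20 ≈ -100.05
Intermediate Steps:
(((0 - 3) + 5)/(-15) + 19/12)*(-33 - 36) = ((-3 + 5)*(-1/15) + 19*(1/12))*(-69) = (2*(-1/15) + 19/12)*(-69) = (-2/15 + 19/12)*(-69) = (29/20)*(-69) = -2001/20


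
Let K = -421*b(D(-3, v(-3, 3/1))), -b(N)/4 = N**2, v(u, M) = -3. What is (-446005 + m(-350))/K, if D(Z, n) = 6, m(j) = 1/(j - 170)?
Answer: -231922601/31524480 ≈ -7.3569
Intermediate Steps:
m(j) = 1/(-170 + j)
b(N) = -4*N**2
K = 60624 (K = -(-1684)*6**2 = -(-1684)*36 = -421*(-144) = 60624)
(-446005 + m(-350))/K = (-446005 + 1/(-170 - 350))/60624 = (-446005 + 1/(-520))*(1/60624) = (-446005 - 1/520)*(1/60624) = -231922601/520*1/60624 = -231922601/31524480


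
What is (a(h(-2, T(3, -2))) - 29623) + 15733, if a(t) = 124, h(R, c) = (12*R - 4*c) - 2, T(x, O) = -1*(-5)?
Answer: -13766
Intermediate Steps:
T(x, O) = 5
h(R, c) = -2 - 4*c + 12*R (h(R, c) = (-4*c + 12*R) - 2 = -2 - 4*c + 12*R)
(a(h(-2, T(3, -2))) - 29623) + 15733 = (124 - 29623) + 15733 = -29499 + 15733 = -13766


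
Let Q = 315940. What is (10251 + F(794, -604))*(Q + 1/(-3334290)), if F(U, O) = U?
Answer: 2327039201961191/666858 ≈ 3.4896e+9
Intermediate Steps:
(10251 + F(794, -604))*(Q + 1/(-3334290)) = (10251 + 794)*(315940 + 1/(-3334290)) = 11045*(315940 - 1/3334290) = 11045*(1053435582599/3334290) = 2327039201961191/666858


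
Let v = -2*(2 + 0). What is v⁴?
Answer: 256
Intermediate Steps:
v = -4 (v = -2*2 = -4)
v⁴ = (-4)⁴ = 256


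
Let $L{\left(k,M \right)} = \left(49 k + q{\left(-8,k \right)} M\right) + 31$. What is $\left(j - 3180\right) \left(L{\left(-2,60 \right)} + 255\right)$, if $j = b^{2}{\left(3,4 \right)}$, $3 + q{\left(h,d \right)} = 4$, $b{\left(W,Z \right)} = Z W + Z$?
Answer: $-725152$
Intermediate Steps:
$b{\left(W,Z \right)} = Z + W Z$ ($b{\left(W,Z \right)} = W Z + Z = Z + W Z$)
$q{\left(h,d \right)} = 1$ ($q{\left(h,d \right)} = -3 + 4 = 1$)
$L{\left(k,M \right)} = 31 + M + 49 k$ ($L{\left(k,M \right)} = \left(49 k + 1 M\right) + 31 = \left(49 k + M\right) + 31 = \left(M + 49 k\right) + 31 = 31 + M + 49 k$)
$j = 256$ ($j = \left(4 \left(1 + 3\right)\right)^{2} = \left(4 \cdot 4\right)^{2} = 16^{2} = 256$)
$\left(j - 3180\right) \left(L{\left(-2,60 \right)} + 255\right) = \left(256 - 3180\right) \left(\left(31 + 60 + 49 \left(-2\right)\right) + 255\right) = - 2924 \left(\left(31 + 60 - 98\right) + 255\right) = - 2924 \left(-7 + 255\right) = \left(-2924\right) 248 = -725152$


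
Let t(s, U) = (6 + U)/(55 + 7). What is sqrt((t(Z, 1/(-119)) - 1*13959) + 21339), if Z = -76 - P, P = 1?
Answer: sqrt(418038194)/238 ≈ 85.907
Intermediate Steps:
Z = -77 (Z = -76 - 1*1 = -76 - 1 = -77)
t(s, U) = 3/31 + U/62 (t(s, U) = (6 + U)/62 = (6 + U)*(1/62) = 3/31 + U/62)
sqrt((t(Z, 1/(-119)) - 1*13959) + 21339) = sqrt(((3/31 + (1/62)/(-119)) - 1*13959) + 21339) = sqrt(((3/31 + (1/62)*(-1/119)) - 13959) + 21339) = sqrt(((3/31 - 1/7378) - 13959) + 21339) = sqrt((23/238 - 13959) + 21339) = sqrt(-3322219/238 + 21339) = sqrt(1756463/238) = sqrt(418038194)/238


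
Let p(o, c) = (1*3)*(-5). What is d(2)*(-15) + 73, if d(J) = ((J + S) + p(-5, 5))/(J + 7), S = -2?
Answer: 98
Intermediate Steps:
p(o, c) = -15 (p(o, c) = 3*(-5) = -15)
d(J) = (-17 + J)/(7 + J) (d(J) = ((J - 2) - 15)/(J + 7) = ((-2 + J) - 15)/(7 + J) = (-17 + J)/(7 + J))
d(2)*(-15) + 73 = ((-17 + 2)/(7 + 2))*(-15) + 73 = (-15/9)*(-15) + 73 = ((1/9)*(-15))*(-15) + 73 = -5/3*(-15) + 73 = 25 + 73 = 98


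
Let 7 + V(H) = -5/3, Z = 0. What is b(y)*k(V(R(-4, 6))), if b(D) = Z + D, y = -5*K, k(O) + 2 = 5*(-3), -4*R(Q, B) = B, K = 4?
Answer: 340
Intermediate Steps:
R(Q, B) = -B/4
V(H) = -26/3 (V(H) = -7 - 5/3 = -26/3)
k(O) = -17 (k(O) = -2 + 5*(-3) = -2 - 15 = -17)
y = -20 (y = -5*4 = -20)
b(D) = D (b(D) = 0 + D = D)
b(y)*k(V(R(-4, 6))) = -20*(-17) = 340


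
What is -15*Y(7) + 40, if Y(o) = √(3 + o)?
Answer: 40 - 15*√10 ≈ -7.4342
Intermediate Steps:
-15*Y(7) + 40 = -15*√(3 + 7) + 40 = -15*√10 + 40 = 40 - 15*√10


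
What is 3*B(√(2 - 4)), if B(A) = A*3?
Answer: 9*I*√2 ≈ 12.728*I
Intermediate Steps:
B(A) = 3*A
3*B(√(2 - 4)) = 3*(3*√(2 - 4)) = 3*(3*√(-2)) = 3*(3*(I*√2)) = 3*(3*I*√2) = 9*I*√2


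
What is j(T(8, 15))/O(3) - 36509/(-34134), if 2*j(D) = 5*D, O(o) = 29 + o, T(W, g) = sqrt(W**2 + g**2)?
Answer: 2618983/1092288 ≈ 2.3977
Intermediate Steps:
j(D) = 5*D/2 (j(D) = (5*D)/2 = 5*D/2)
j(T(8, 15))/O(3) - 36509/(-34134) = (5*sqrt(8**2 + 15**2)/2)/(29 + 3) - 36509/(-34134) = (5*sqrt(64 + 225)/2)/32 - 36509*(-1/34134) = (5*sqrt(289)/2)*(1/32) + 36509/34134 = ((5/2)*17)*(1/32) + 36509/34134 = (85/2)*(1/32) + 36509/34134 = 85/64 + 36509/34134 = 2618983/1092288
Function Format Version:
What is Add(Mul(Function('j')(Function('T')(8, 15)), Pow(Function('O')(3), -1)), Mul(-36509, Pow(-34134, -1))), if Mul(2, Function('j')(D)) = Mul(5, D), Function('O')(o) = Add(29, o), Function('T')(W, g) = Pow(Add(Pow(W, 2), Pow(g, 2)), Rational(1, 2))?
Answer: Rational(2618983, 1092288) ≈ 2.3977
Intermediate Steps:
Function('j')(D) = Mul(Rational(5, 2), D) (Function('j')(D) = Mul(Rational(1, 2), Mul(5, D)) = Mul(Rational(5, 2), D))
Add(Mul(Function('j')(Function('T')(8, 15)), Pow(Function('O')(3), -1)), Mul(-36509, Pow(-34134, -1))) = Add(Mul(Mul(Rational(5, 2), Pow(Add(Pow(8, 2), Pow(15, 2)), Rational(1, 2))), Pow(Add(29, 3), -1)), Mul(-36509, Pow(-34134, -1))) = Add(Mul(Mul(Rational(5, 2), Pow(Add(64, 225), Rational(1, 2))), Pow(32, -1)), Mul(-36509, Rational(-1, 34134))) = Add(Mul(Mul(Rational(5, 2), Pow(289, Rational(1, 2))), Rational(1, 32)), Rational(36509, 34134)) = Add(Mul(Mul(Rational(5, 2), 17), Rational(1, 32)), Rational(36509, 34134)) = Add(Mul(Rational(85, 2), Rational(1, 32)), Rational(36509, 34134)) = Add(Rational(85, 64), Rational(36509, 34134)) = Rational(2618983, 1092288)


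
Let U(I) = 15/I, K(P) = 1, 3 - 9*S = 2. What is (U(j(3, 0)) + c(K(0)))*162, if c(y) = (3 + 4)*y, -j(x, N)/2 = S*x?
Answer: -2511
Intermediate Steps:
S = 1/9 (S = 1/3 - 1/9*2 = 1/3 - 2/9 = 1/9 ≈ 0.11111)
j(x, N) = -2*x/9
c(y) = 7*y
(U(j(3, 0)) + c(K(0)))*162 = (15/((-2/9*3)) + 7*1)*162 = (15/(-2/3) + 7)*162 = (15*(-3/2) + 7)*162 = (-45/2 + 7)*162 = -31/2*162 = -2511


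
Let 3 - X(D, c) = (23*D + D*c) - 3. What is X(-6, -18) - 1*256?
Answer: -220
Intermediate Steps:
X(D, c) = 6 - 23*D - D*c (X(D, c) = 3 - ((23*D + D*c) - 3) = 3 - (-3 + 23*D + D*c) = 3 + (3 - 23*D - D*c) = 6 - 23*D - D*c)
X(-6, -18) - 1*256 = (6 - 23*(-6) - 1*(-6)*(-18)) - 1*256 = (6 + 138 - 108) - 256 = 36 - 256 = -220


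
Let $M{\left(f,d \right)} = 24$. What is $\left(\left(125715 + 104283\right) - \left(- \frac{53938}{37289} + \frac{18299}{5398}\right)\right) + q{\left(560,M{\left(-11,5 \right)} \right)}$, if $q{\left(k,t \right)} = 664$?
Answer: $\frac{46428645212477}{201286022} \approx 2.3066 \cdot 10^{5}$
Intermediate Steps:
$\left(\left(125715 + 104283\right) - \left(- \frac{53938}{37289} + \frac{18299}{5398}\right)\right) + q{\left(560,M{\left(-11,5 \right)} \right)} = \left(\left(125715 + 104283\right) - \left(- \frac{53938}{37289} + \frac{18299}{5398}\right)\right) + 664 = \left(229998 - \frac{391194087}{201286022}\right) + 664 = \frac{46294991293869}{201286022} + 664 = \frac{46428645212477}{201286022}$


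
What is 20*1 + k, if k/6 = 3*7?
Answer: 146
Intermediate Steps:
k = 126 (k = 6*(3*7) = 6*21 = 126)
20*1 + k = 20*1 + 126 = 20 + 126 = 146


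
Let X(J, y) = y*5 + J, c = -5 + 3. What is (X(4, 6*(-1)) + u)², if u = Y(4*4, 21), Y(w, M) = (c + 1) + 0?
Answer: 729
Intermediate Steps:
c = -2
Y(w, M) = -1 (Y(w, M) = (-2 + 1) + 0 = -1 + 0 = -1)
X(J, y) = J + 5*y (X(J, y) = 5*y + J = J + 5*y)
u = -1
(X(4, 6*(-1)) + u)² = ((4 + 5*(6*(-1))) - 1)² = ((4 + 5*(-6)) - 1)² = ((4 - 30) - 1)² = (-26 - 1)² = (-27)² = 729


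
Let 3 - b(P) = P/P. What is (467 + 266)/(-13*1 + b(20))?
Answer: -733/11 ≈ -66.636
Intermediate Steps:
b(P) = 2 (b(P) = 3 - P/P = 3 - 1*1 = 3 - 1 = 2)
(467 + 266)/(-13*1 + b(20)) = (467 + 266)/(-13*1 + 2) = 733/(-13 + 2) = 733/(-11) = 733*(-1/11) = -733/11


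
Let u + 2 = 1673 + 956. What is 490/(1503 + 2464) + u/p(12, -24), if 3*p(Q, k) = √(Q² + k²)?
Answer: 490/3967 + 2627*√5/20 ≈ 293.83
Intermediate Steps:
u = 2627 (u = -2 + (1673 + 956) = -2 + 2629 = 2627)
p(Q, k) = √(Q² + k²)/3
490/(1503 + 2464) + u/p(12, -24) = 490/(1503 + 2464) + 2627/((√(12² + (-24)²)/3)) = 490/3967 + 2627/((√(144 + 576)/3)) = 490*(1/3967) + 2627/((√720/3)) = 490/3967 + 2627/(((12*√5)/3)) = 490/3967 + 2627/((4*√5)) = 490/3967 + 2627*(√5/20) = 490/3967 + 2627*√5/20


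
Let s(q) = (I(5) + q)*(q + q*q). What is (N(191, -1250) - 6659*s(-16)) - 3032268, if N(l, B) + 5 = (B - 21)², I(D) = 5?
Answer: 16162928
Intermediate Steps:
s(q) = (5 + q)*(q + q²) (s(q) = (5 + q)*(q + q*q) = (5 + q)*(q + q²))
N(l, B) = -5 + (-21 + B)² (N(l, B) = -5 + (B - 21)² = -5 + (-21 + B)²)
(N(191, -1250) - 6659*s(-16)) - 3032268 = ((-5 + (-21 - 1250)²) - (-106544)*(5 + (-16)² + 6*(-16))) - 3032268 = ((-5 + (-1271)²) - (-106544)*(5 + 256 - 96)) - 3032268 = ((-5 + 1615441) - (-106544)*165) - 3032268 = (1615436 - 6659*(-2640)) - 3032268 = (1615436 + 17579760) - 3032268 = 19195196 - 3032268 = 16162928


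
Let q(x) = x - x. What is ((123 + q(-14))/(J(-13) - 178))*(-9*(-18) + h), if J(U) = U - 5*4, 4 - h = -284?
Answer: -55350/211 ≈ -262.32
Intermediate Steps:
h = 288 (h = 4 - 1*(-284) = 4 + 284 = 288)
q(x) = 0
J(U) = -20 + U (J(U) = U - 20 = -20 + U)
((123 + q(-14))/(J(-13) - 178))*(-9*(-18) + h) = ((123 + 0)/((-20 - 13) - 178))*(-9*(-18) + 288) = (123/(-33 - 178))*(162 + 288) = (123/(-211))*450 = (123*(-1/211))*450 = -123/211*450 = -55350/211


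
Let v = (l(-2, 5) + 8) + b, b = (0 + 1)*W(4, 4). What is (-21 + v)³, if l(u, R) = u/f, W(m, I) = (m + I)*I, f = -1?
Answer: 9261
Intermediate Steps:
W(m, I) = I*(I + m) (W(m, I) = (I + m)*I = I*(I + m))
l(u, R) = -u (l(u, R) = u/(-1) = u*(-1) = -u)
b = 32 (b = (0 + 1)*(4*(4 + 4)) = 1*(4*8) = 1*32 = 32)
v = 42 (v = (-1*(-2) + 8) + 32 = (2 + 8) + 32 = 10 + 32 = 42)
(-21 + v)³ = (-21 + 42)³ = 21³ = 9261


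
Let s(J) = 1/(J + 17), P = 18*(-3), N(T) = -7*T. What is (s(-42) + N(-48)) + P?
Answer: 7049/25 ≈ 281.96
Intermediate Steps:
P = -54
s(J) = 1/(17 + J)
(s(-42) + N(-48)) + P = (1/(17 - 42) - 7*(-48)) - 54 = (1/(-25) + 336) - 54 = (-1/25 + 336) - 54 = 8399/25 - 54 = 7049/25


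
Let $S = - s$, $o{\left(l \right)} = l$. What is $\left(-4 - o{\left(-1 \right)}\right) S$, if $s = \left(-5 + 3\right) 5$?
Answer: $-30$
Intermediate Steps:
$s = -10$ ($s = \left(-2\right) 5 = -10$)
$S = 10$ ($S = \left(-1\right) \left(-10\right) = 10$)
$\left(-4 - o{\left(-1 \right)}\right) S = \left(-4 - -1\right) 10 = \left(-4 + 1\right) 10 = \left(-3\right) 10 = -30$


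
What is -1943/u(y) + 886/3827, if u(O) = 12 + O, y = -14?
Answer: 7437633/7654 ≈ 971.73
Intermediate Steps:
-1943/u(y) + 886/3827 = -1943/(12 - 14) + 886/3827 = -1943/(-2) + 886*(1/3827) = -1943*(-½) + 886/3827 = 1943/2 + 886/3827 = 7437633/7654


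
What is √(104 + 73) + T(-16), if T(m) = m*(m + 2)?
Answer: 224 + √177 ≈ 237.30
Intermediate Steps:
T(m) = m*(2 + m)
√(104 + 73) + T(-16) = √(104 + 73) - 16*(2 - 16) = √177 - 16*(-14) = √177 + 224 = 224 + √177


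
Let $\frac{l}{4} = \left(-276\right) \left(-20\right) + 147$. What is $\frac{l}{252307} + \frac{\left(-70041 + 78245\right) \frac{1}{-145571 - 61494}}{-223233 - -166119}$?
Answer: $\frac{134040437150254}{1491930450307935} \approx 0.089844$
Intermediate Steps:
$l = 22668$ ($l = 4 \left(\left(-276\right) \left(-20\right) + 147\right) = 4 \left(5520 + 147\right) = 4 \cdot 5667 = 22668$)
$\frac{l}{252307} + \frac{\left(-70041 + 78245\right) \frac{1}{-145571 - 61494}}{-223233 - -166119} = \frac{22668}{252307} + \frac{\left(-70041 + 78245\right) \frac{1}{-145571 - 61494}}{-223233 - -166119} = 22668 \cdot \frac{1}{252307} + \frac{8204 \frac{1}{-207065}}{-223233 + 166119} = \frac{22668}{252307} + \frac{8204 \left(- \frac{1}{207065}\right)}{-57114} = \frac{22668}{252307} - - \frac{4102}{5913155205} = \frac{22668}{252307} + \frac{4102}{5913155205} = \frac{134040437150254}{1491930450307935}$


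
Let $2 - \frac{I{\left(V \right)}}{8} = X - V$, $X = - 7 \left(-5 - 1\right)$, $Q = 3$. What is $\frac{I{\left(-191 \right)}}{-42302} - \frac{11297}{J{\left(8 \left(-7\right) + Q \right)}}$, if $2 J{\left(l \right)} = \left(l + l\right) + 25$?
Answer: $\frac{477960538}{1713231} \approx 278.98$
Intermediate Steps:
$X = 42$ ($X = \left(-7\right) \left(-6\right) = 42$)
$I{\left(V \right)} = -320 + 8 V$ ($I{\left(V \right)} = 16 - 8 \left(42 - V\right) = 16 + \left(-336 + 8 V\right) = -320 + 8 V$)
$J{\left(l \right)} = \frac{25}{2} + l$ ($J{\left(l \right)} = \frac{\left(l + l\right) + 25}{2} = \frac{2 l + 25}{2} = \frac{25 + 2 l}{2} = \frac{25}{2} + l$)
$\frac{I{\left(-191 \right)}}{-42302} - \frac{11297}{J{\left(8 \left(-7\right) + Q \right)}} = \frac{-320 + 8 \left(-191\right)}{-42302} - \frac{11297}{\frac{25}{2} + \left(8 \left(-7\right) + 3\right)} = \left(-320 - 1528\right) \left(- \frac{1}{42302}\right) - \frac{11297}{\frac{25}{2} + \left(-56 + 3\right)} = \left(-1848\right) \left(- \frac{1}{42302}\right) - \frac{11297}{\frac{25}{2} - 53} = \frac{924}{21151} - \frac{11297}{- \frac{81}{2}} = \frac{924}{21151} - - \frac{22594}{81} = \frac{924}{21151} + \frac{22594}{81} = \frac{477960538}{1713231}$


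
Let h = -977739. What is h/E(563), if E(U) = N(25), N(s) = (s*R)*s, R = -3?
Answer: 325913/625 ≈ 521.46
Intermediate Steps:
N(s) = -3*s**2 (N(s) = (s*(-3))*s = (-3*s)*s = -3*s**2)
E(U) = -1875 (E(U) = -3*25**2 = -3*625 = -1875)
h/E(563) = -977739/(-1875) = -977739*(-1/1875) = 325913/625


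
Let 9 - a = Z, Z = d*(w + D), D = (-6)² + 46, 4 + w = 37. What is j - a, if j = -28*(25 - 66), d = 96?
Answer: 12179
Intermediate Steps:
w = 33 (w = -4 + 37 = 33)
D = 82 (D = 36 + 46 = 82)
j = 1148 (j = -28*(-41) = 1148)
Z = 11040 (Z = 96*(33 + 82) = 96*115 = 11040)
a = -11031 (a = 9 - 1*11040 = 9 - 11040 = -11031)
j - a = 1148 - 1*(-11031) = 1148 + 11031 = 12179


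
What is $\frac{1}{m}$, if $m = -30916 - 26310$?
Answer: $- \frac{1}{57226} \approx -1.7475 \cdot 10^{-5}$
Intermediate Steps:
$m = -57226$ ($m = -30916 - 26310 = -57226$)
$\frac{1}{m} = \frac{1}{-57226} = - \frac{1}{57226}$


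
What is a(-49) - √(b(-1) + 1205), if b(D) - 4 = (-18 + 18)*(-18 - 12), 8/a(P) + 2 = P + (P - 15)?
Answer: -8/115 - √1209 ≈ -34.840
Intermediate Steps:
a(P) = 8/(-17 + 2*P) (a(P) = 8/(-2 + (P + (P - 15))) = 8/(-2 + (P + (-15 + P))) = 8/(-2 + (-15 + 2*P)) = 8/(-17 + 2*P))
b(D) = 4 (b(D) = 4 + (-18 + 18)*(-18 - 12) = 4 + 0*(-30) = 4 + 0 = 4)
a(-49) - √(b(-1) + 1205) = 8/(-17 + 2*(-49)) - √(4 + 1205) = 8/(-17 - 98) - √1209 = 8/(-115) - √1209 = 8*(-1/115) - √1209 = -8/115 - √1209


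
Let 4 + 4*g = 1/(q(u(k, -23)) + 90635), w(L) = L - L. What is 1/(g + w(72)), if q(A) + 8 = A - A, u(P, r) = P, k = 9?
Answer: -362508/362507 ≈ -1.0000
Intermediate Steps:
q(A) = -8 (q(A) = -8 + (A - A) = -8 + 0 = -8)
w(L) = 0
g = -362507/362508 (g = -1 + 1/(4*(-8 + 90635)) = -1 + (1/4)/90627 = -1 + (1/4)*(1/90627) = -1 + 1/362508 = -362507/362508 ≈ -1.0000)
1/(g + w(72)) = 1/(-362507/362508 + 0) = 1/(-362507/362508) = -362508/362507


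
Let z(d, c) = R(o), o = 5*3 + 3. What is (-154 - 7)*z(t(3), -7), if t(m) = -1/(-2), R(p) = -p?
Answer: 2898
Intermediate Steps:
o = 18 (o = 15 + 3 = 18)
t(m) = ½ (t(m) = -1*(-½) = ½)
z(d, c) = -18 (z(d, c) = -1*18 = -18)
(-154 - 7)*z(t(3), -7) = (-154 - 7)*(-18) = -161*(-18) = 2898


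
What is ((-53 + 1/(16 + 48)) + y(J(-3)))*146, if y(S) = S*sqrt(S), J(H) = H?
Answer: -247543/32 - 438*I*sqrt(3) ≈ -7735.7 - 758.64*I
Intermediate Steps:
y(S) = S**(3/2)
((-53 + 1/(16 + 48)) + y(J(-3)))*146 = ((-53 + 1/(16 + 48)) + (-3)**(3/2))*146 = ((-53 + 1/64) - 3*I*sqrt(3))*146 = (-3391/64 - 3*I*sqrt(3))*146 = -247543/32 - 438*I*sqrt(3)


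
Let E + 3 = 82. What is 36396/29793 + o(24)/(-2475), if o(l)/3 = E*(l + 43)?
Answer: -42555883/8193075 ≈ -5.1941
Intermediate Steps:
E = 79 (E = -3 + 82 = 79)
o(l) = 10191 + 237*l (o(l) = 3*(79*(l + 43)) = 3*(79*(43 + l)) = 3*(3397 + 79*l) = 10191 + 237*l)
36396/29793 + o(24)/(-2475) = 36396/29793 + (10191 + 237*24)/(-2475) = 36396*(1/29793) + (10191 + 5688)*(-1/2475) = 12132/9931 + 15879*(-1/2475) = 12132/9931 - 5293/825 = -42555883/8193075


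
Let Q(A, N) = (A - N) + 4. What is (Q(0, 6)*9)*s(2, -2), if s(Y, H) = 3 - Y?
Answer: -18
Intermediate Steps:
Q(A, N) = 4 + A - N
(Q(0, 6)*9)*s(2, -2) = ((4 + 0 - 1*6)*9)*(3 - 1*2) = ((4 + 0 - 6)*9)*(3 - 2) = -2*9*1 = -18*1 = -18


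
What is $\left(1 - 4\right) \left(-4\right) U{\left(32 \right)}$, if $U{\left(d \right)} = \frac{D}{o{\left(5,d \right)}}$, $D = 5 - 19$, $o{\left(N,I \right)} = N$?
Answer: $- \frac{168}{5} \approx -33.6$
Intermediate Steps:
$D = -14$ ($D = 5 - 19 = -14$)
$U{\left(d \right)} = - \frac{14}{5}$
$\left(1 - 4\right) \left(-4\right) U{\left(32 \right)} = \left(1 - 4\right) \left(-4\right) \left(- \frac{14}{5}\right) = \left(-3\right) \left(-4\right) \left(- \frac{14}{5}\right) = 12 \left(- \frac{14}{5}\right) = - \frac{168}{5}$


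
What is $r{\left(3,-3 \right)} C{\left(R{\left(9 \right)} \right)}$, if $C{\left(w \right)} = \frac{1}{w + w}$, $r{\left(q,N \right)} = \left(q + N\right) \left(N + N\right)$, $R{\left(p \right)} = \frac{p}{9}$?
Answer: $0$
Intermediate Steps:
$R{\left(p \right)} = \frac{p}{9}$ ($R{\left(p \right)} = p \frac{1}{9} = \frac{p}{9}$)
$r{\left(q,N \right)} = 2 N \left(N + q\right)$ ($r{\left(q,N \right)} = \left(N + q\right) 2 N = 2 N \left(N + q\right)$)
$C{\left(w \right)} = \frac{1}{2 w}$
$r{\left(3,-3 \right)} C{\left(R{\left(9 \right)} \right)} = 2 \left(-3\right) \left(-3 + 3\right) \frac{1}{2 \cdot \frac{1}{9} \cdot 9} = 2 \left(-3\right) 0 \frac{1}{2 \cdot 1} = 0 \cdot \frac{1}{2} \cdot 1 = 0 \cdot \frac{1}{2} = 0$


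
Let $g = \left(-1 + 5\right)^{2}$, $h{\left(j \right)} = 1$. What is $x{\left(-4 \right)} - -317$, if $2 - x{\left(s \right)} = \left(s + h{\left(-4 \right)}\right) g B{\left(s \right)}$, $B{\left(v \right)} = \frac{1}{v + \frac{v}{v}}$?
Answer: $303$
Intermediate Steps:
$B{\left(v \right)} = \frac{1}{1 + v}$ ($B{\left(v \right)} = \frac{1}{v + 1} = \frac{1}{1 + v}$)
$g = 16$ ($g = 4^{2} = 16$)
$x{\left(s \right)} = 2 - \frac{16 + 16 s}{1 + s}$ ($x{\left(s \right)} = 2 - \frac{\left(s + 1\right) 16}{1 + s} = 2 - \frac{\left(1 + s\right) 16}{1 + s} = 2 - \frac{16 + 16 s}{1 + s}$)
$x{\left(-4 \right)} - -317 = -14 - -317 = -14 + 317 = 303$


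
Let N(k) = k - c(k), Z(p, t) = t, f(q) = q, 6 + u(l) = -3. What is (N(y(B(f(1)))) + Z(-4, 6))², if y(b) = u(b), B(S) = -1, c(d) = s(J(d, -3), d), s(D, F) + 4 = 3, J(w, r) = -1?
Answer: 4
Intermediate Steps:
s(D, F) = -1 (s(D, F) = -4 + 3 = -1)
c(d) = -1
u(l) = -9 (u(l) = -6 - 3 = -9)
y(b) = -9
N(k) = 1 + k (N(k) = k - 1*(-1) = k + 1 = 1 + k)
(N(y(B(f(1)))) + Z(-4, 6))² = ((1 - 9) + 6)² = (-8 + 6)² = (-2)² = 4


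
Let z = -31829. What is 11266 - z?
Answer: 43095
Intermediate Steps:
11266 - z = 11266 - 1*(-31829) = 11266 + 31829 = 43095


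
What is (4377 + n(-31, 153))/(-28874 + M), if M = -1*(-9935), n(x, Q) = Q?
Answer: -1510/6313 ≈ -0.23919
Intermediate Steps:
M = 9935
(4377 + n(-31, 153))/(-28874 + M) = (4377 + 153)/(-28874 + 9935) = 4530/(-18939) = 4530*(-1/18939) = -1510/6313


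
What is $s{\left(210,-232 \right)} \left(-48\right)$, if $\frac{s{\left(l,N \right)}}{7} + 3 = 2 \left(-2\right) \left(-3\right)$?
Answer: $-3024$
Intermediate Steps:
$s{\left(l,N \right)} = 63$ ($s{\left(l,N \right)} = -21 + 7 \cdot 2 \left(-2\right) \left(-3\right) = -21 + 7 \left(\left(-4\right) \left(-3\right)\right) = -21 + 7 \cdot 12 = -21 + 84 = 63$)
$s{\left(210,-232 \right)} \left(-48\right) = 63 \left(-48\right) = -3024$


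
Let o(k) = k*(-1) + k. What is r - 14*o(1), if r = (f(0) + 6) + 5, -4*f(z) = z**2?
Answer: 11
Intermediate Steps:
o(k) = 0 (o(k) = -k + k = 0)
f(z) = -z**2/4
r = 11 (r = (-1/4*0**2 + 6) + 5 = (-1/4*0 + 6) + 5 = (0 + 6) + 5 = 6 + 5 = 11)
r - 14*o(1) = 11 - 14*0 = 11 + 0 = 11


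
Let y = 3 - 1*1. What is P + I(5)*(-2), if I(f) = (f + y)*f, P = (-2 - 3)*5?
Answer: -95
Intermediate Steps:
y = 2 (y = 3 - 1 = 2)
P = -25 (P = -5*5 = -25)
I(f) = f*(2 + f) (I(f) = (f + 2)*f = (2 + f)*f = f*(2 + f))
P + I(5)*(-2) = -25 + (5*(2 + 5))*(-2) = -25 + (5*7)*(-2) = -25 + 35*(-2) = -25 - 70 = -95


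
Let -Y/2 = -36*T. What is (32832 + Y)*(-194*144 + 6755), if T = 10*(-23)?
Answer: -344657232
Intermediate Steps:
T = -230
Y = -16560 (Y = -(-72)*(-230) = -2*8280 = -16560)
(32832 + Y)*(-194*144 + 6755) = (32832 - 16560)*(-194*144 + 6755) = 16272*(-27936 + 6755) = 16272*(-21181) = -344657232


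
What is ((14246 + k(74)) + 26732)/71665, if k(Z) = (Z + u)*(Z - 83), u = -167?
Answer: 8363/14333 ≈ 0.58348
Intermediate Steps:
k(Z) = (-167 + Z)*(-83 + Z) (k(Z) = (Z - 167)*(Z - 83) = (-167 + Z)*(-83 + Z))
((14246 + k(74)) + 26732)/71665 = ((14246 + (13861 + 74**2 - 250*74)) + 26732)/71665 = ((14246 + (13861 + 5476 - 18500)) + 26732)*(1/71665) = ((14246 + 837) + 26732)*(1/71665) = (15083 + 26732)*(1/71665) = 41815*(1/71665) = 8363/14333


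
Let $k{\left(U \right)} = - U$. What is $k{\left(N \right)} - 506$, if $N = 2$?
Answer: $-508$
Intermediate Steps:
$k{\left(N \right)} - 506 = \left(-1\right) 2 - 506 = -2 - 506 = -508$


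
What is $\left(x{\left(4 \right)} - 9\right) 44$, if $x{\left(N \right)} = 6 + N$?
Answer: $44$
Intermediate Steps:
$\left(x{\left(4 \right)} - 9\right) 44 = \left(\left(6 + 4\right) - 9\right) 44 = \left(10 - 9\right) 44 = 1 \cdot 44 = 44$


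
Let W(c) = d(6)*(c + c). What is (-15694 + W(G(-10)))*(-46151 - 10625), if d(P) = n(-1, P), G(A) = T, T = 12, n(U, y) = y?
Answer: 882866800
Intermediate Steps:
G(A) = 12
d(P) = P
W(c) = 12*c (W(c) = 6*(c + c) = 6*(2*c) = 12*c)
(-15694 + W(G(-10)))*(-46151 - 10625) = (-15694 + 12*12)*(-46151 - 10625) = (-15694 + 144)*(-56776) = -15550*(-56776) = 882866800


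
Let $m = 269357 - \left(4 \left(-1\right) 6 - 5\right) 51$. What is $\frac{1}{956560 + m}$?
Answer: $\frac{1}{1227396} \approx 8.1473 \cdot 10^{-7}$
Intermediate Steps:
$m = 270836$ ($m = 269357 - \left(\left(-4\right) 6 - 5\right) 51 = 269357 - \left(-24 - 5\right) 51 = 269357 - \left(-29\right) 51 = 269357 - -1479 = 269357 + 1479 = 270836$)
$\frac{1}{956560 + m} = \frac{1}{956560 + 270836} = \frac{1}{1227396}$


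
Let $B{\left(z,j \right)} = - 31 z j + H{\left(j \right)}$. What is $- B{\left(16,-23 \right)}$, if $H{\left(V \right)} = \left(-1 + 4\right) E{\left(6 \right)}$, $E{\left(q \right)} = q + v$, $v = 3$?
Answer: $-11435$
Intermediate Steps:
$E{\left(q \right)} = 3 + q$ ($E{\left(q \right)} = q + 3 = 3 + q$)
$H{\left(V \right)} = 27$ ($H{\left(V \right)} = \left(-1 + 4\right) \left(3 + 6\right) = 3 \cdot 9 = 27$)
$B{\left(z,j \right)} = 27 - 31 j z$ ($B{\left(z,j \right)} = - 31 z j + 27 = - 31 j z + 27 = 27 - 31 j z$)
$- B{\left(16,-23 \right)} = - (27 - \left(-713\right) 16) = - (27 + 11408) = \left(-1\right) 11435 = -11435$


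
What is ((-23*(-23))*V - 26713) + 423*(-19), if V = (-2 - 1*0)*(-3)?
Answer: -31576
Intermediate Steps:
V = 6 (V = (-2 + 0)*(-3) = -2*(-3) = 6)
((-23*(-23))*V - 26713) + 423*(-19) = (-23*(-23)*6 - 26713) + 423*(-19) = (529*6 - 26713) - 8037 = (3174 - 26713) - 8037 = -23539 - 8037 = -31576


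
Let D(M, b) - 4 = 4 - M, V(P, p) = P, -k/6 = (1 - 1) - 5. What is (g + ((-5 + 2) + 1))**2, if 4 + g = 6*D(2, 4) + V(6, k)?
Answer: 1296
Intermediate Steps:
k = 30 (k = -6*((1 - 1) - 5) = -6*(0 - 5) = -6*(-5) = 30)
D(M, b) = 8 - M (D(M, b) = 4 + (4 - M) = 8 - M)
g = 38 (g = -4 + (6*(8 - 1*2) + 6) = -4 + (6*(8 - 2) + 6) = -4 + (6*6 + 6) = -4 + (36 + 6) = -4 + 42 = 38)
(g + ((-5 + 2) + 1))**2 = (38 + ((-5 + 2) + 1))**2 = (38 + (-3 + 1))**2 = (38 - 2)**2 = 36**2 = 1296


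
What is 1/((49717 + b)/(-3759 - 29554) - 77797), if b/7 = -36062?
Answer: -33313/2591448744 ≈ -1.2855e-5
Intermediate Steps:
b = -252434 (b = 7*(-36062) = -252434)
1/((49717 + b)/(-3759 - 29554) - 77797) = 1/((49717 - 252434)/(-3759 - 29554) - 77797) = 1/(-202717/(-33313) - 77797) = 1/(-202717*(-1/33313) - 77797) = 1/(202717/33313 - 77797) = 1/(-2591448744/33313) = -33313/2591448744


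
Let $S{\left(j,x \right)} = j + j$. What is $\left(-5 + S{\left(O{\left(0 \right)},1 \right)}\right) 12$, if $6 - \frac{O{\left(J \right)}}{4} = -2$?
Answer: $708$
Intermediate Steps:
$O{\left(J \right)} = 32$ ($O{\left(J \right)} = 24 - -8 = 24 + 8 = 32$)
$S{\left(j,x \right)} = 2 j$
$\left(-5 + S{\left(O{\left(0 \right)},1 \right)}\right) 12 = \left(-5 + 2 \cdot 32\right) 12 = \left(-5 + 64\right) 12 = 59 \cdot 12 = 708$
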